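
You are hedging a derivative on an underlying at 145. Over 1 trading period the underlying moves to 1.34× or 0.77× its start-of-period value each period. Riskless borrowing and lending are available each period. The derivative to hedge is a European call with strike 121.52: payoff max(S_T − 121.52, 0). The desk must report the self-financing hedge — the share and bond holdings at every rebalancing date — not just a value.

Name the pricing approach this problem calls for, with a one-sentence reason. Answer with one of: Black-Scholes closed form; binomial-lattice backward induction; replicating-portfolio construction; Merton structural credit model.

framework: replicating-portfolio construction

Key observation: the mandate to exhibit the hedge at every date and state singles out the replicating-portfolio construction on the 1-period tree with factors 1.34 and 0.77 from 145.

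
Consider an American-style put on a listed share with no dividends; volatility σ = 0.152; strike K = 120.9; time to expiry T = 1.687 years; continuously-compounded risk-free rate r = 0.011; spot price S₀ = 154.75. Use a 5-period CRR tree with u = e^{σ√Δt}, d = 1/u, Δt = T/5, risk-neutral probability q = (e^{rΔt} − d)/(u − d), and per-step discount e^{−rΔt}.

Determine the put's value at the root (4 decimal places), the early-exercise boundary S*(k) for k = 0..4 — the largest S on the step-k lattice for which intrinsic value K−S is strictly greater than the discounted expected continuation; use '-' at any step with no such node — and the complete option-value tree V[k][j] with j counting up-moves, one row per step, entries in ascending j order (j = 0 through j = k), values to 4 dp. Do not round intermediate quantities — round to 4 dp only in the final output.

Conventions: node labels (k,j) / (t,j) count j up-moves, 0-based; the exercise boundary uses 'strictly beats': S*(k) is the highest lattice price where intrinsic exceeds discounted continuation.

params: Δt=0.33740 u=1.09231 d=0.91549 q=0.49897 e^(-rΔt)=0.99630
t_5 payoffs: 21.3802 2.1598 0.0000 0.0000 0.0000 0.0000
t_4: node(4,0) S=108.7060 payoff=12.1940 vs cont=11.7461 → 12.1940 [stop]  node(4,1) S=129.7006 payoff=0.0000 vs cont=1.0781 → 1.0781 [wait]  node(4,2) S=154.7500 payoff=0.0000 vs cont=0.0000 → 0.0000 [wait]  node(4,3) S=184.6372 payoff=0.0000 vs cont=0.0000 → 0.0000 [wait]  node(4,4) S=220.2966 payoff=0.0000 vs cont=0.0000 → 0.0000 [wait]  ⇒ S*(4)=108.7060
t_3: node(3,0) S=118.7402 payoff=2.1598 vs cont=6.6229 → 6.6229 [wait]  node(3,1) S=141.6728 payoff=0.0000 vs cont=0.5382 → 0.5382 [wait]  node(3,2) S=169.0343 payoff=0.0000 vs cont=0.0000 → 0.0000 [wait]  node(3,3) S=201.6803 payoff=0.0000 vs cont=0.0000 → 0.0000 [wait]  ⇒ S*(3)=-
t_2: node(2,0) S=129.7006 payoff=0.0000 vs cont=3.5735 → 3.5735 [wait]  node(2,1) S=154.7500 payoff=0.0000 vs cont=0.2686 → 0.2686 [wait]  node(2,2) S=184.6372 payoff=0.0000 vs cont=0.0000 → 0.0000 [wait]  ⇒ S*(2)=-
t_1: node(1,0) S=141.6728 payoff=0.0000 vs cont=1.9173 → 1.9173 [wait]  node(1,1) S=169.0343 payoff=0.0000 vs cont=0.1341 → 0.1341 [wait]  ⇒ S*(1)=-
t_0: node(0,0) S=154.7500 payoff=0.0000 vs cont=1.0237 → 1.0237 [wait]  ⇒ S*(0)=-

price = 1.0237
boundary = - - - - 108.7060
tree:
1.0237
1.9173 0.1341
3.5735 0.2686 0.0000
6.6229 0.5382 0.0000 0.0000
12.1940 1.0781 0.0000 0.0000 0.0000
21.3802 2.1598 0.0000 0.0000 0.0000 0.0000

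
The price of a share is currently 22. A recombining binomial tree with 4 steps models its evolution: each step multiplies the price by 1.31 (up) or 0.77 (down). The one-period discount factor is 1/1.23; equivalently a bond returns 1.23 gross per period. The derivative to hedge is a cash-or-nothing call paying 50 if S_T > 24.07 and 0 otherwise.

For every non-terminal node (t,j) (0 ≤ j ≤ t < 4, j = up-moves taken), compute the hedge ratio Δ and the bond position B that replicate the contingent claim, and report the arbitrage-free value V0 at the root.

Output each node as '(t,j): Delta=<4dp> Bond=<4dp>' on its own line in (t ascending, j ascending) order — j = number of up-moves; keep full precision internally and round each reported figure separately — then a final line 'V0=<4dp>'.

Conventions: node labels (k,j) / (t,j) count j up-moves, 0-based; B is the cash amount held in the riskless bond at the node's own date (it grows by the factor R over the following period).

(0,0): Delta=0.7294 Bond=3.4574
(1,0): Delta=2.6217 Bond=-27.8022
(1,1): Delta=0.5360 Bond=9.8273
(2,0): Delta=0.0000 Bond=0.0000
(2,1): Delta=2.8897 Bond=-40.1440
(2,2): Delta=0.2954 Bond=21.1714
(3,0): Delta=0.0000 Bond=0.0000
(3,1): Delta=0.0000 Bond=0.0000
(3,2): Delta=3.1851 Bond=-57.9645
(3,3): Delta=0.0000 Bond=40.6504
V0=19.5049

The replicating-portfolio and risk-neutral prices coincide; use p* = (1.23−0.77)/(1.31−0.77) = 0.8519 for the latter.
Terminal payoffs: V(4,0)=0.0000, V(4,1)=0.0000, V(4,2)=0.0000, V(4,3)=50.0000, V(4,4)=50.0000
  t=3,j=0: stock 10.0437 → up 13.1573 (V=0.0000), down 7.7337 (V=0.0000). Price 0.0000; hedge Δ=0.0000, bond B=0.0000.
  t=3,j=1: stock 17.0874 → up 22.3845 (V=0.0000), down 13.1573 (V=0.0000). Price 0.0000; hedge Δ=0.0000, bond B=0.0000.
  t=3,j=2: stock 29.0707 → up 38.0827 (V=50.0000), down 22.3845 (V=0.0000). Price 34.6281; hedge Δ=3.1851, bond B=-57.9645.
  t=3,j=3: stock 49.4580 → up 64.7900 (V=50.0000), down 38.0827 (V=50.0000). Price 40.6504; hedge Δ=0.0000, bond B=40.6504.
  t=2,j=0: stock 13.0438 → up 17.0874 (V=0.0000), down 10.0437 (V=0.0000). Price 0.0000; hedge Δ=0.0000, bond B=0.0000.
  t=2,j=1: stock 22.1914 → up 29.0707 (V=34.6281), down 17.0874 (V=0.0000). Price 23.9821; hedge Δ=2.8897, bond B=-40.1440.
  t=2,j=2: stock 37.7542 → up 49.4580 (V=40.6504), down 29.0707 (V=34.6281). Price 32.3238; hedge Δ=0.2954, bond B=21.1714.
  t=1,j=0: stock 16.9400 → up 22.1914 (V=23.9821), down 13.0438 (V=0.0000). Price 16.6091; hedge Δ=2.6217, bond B=-27.8022.
  t=1,j=1: stock 28.8200 → up 37.7542 (V=32.3238), down 22.1914 (V=23.9821). Price 25.2748; hedge Δ=0.5360, bond B=9.8273.
  t=0,j=0: stock 22.0000 → up 28.8200 (V=25.2748), down 16.9400 (V=16.6091). Price 19.5049; hedge Δ=0.7294, bond B=3.4574.
As a check, the time-0 holding Δ(0,0)·S0 + B(0,0) comes to 19.5049 — exactly V0.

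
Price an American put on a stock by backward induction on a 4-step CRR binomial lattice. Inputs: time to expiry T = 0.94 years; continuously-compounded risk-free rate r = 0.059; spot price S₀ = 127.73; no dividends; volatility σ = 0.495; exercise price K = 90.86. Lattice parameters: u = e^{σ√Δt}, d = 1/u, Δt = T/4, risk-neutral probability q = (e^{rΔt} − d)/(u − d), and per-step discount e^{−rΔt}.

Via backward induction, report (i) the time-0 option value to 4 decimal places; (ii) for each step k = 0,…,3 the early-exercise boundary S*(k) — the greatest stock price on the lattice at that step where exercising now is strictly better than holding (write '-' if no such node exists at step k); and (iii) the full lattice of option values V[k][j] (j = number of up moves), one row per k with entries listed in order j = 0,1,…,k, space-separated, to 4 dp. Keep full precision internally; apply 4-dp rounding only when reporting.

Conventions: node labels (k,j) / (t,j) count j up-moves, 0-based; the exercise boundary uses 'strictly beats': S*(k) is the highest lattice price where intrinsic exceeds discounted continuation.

Δt=0.23500  u=1.27120  d=0.78666  q=0.46911  discount=0.98623
step 4 (expiry): payoffs max(K−S,0) = 41.9453 11.8165 0.0000 0.0000 0.0000
step 3: (k=3,j=0): S=62.1803, K−S=28.6797, hold=27.4286 ⇒ V=28.6797 exercise | (k=3,j=1): S=100.4800, K−S=0.0000, hold=6.1869 ⇒ V=6.1869 continue | (k=3,j=2): S=162.3702, K−S=0.0000, hold=0.0000 ⇒ V=0.0000 continue | (k=3,j=3): S=262.3814, K−S=0.0000, hold=0.0000 ⇒ V=0.0000 continue  boundary S*=62.1803
step 2: (k=2,j=0): S=79.0435, K−S=11.8165, hold=17.8785 ⇒ V=17.8785 continue | (k=2,j=1): S=127.7300, K−S=0.0000, hold=3.2393 ⇒ V=3.2393 continue | (k=2,j=2): S=206.4047, K−S=0.0000, hold=0.0000 ⇒ V=0.0000 continue  boundary S*=-
step 1: (k=1,j=0): S=100.4800, K−S=0.0000, hold=10.8595 ⇒ V=10.8595 continue | (k=1,j=1): S=162.3702, K−S=0.0000, hold=1.6960 ⇒ V=1.6960 continue  boundary S*=-
step 0: (k=0,j=0): S=127.7300, K−S=0.0000, hold=6.4705 ⇒ V=6.4705 continue  boundary S*=-

price = 6.4705
boundary = - - - 62.1803
tree:
6.4705
10.8595 1.6960
17.8785 3.2393 0.0000
28.6797 6.1869 0.0000 0.0000
41.9453 11.8165 0.0000 0.0000 0.0000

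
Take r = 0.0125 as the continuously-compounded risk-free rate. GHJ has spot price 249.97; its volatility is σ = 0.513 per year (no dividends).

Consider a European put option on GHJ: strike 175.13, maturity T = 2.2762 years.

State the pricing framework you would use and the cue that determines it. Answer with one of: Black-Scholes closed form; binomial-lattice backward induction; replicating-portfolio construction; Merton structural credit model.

framework: Black-Scholes closed form

Key observation: a European claim on GHJ (strike 175.13) — a lognormal (GBM) underlying with constant rate and volatility — has an exact closed-form value; no lattice or capital structure is involved.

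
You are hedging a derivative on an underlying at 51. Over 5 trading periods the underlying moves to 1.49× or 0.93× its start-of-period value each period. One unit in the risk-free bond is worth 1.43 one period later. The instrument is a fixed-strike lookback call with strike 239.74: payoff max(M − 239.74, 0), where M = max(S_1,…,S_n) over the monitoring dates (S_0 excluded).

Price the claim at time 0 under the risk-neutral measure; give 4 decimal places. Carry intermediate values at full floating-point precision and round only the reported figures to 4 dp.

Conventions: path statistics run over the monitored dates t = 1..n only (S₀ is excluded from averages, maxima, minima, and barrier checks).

price = 12.9242

No-arbitrage gives p* = (R−d)/(u−d) = 0.8929: enumerate every path, weight its payoff by its p*-probability, and discount by R^5.
Enumerate all 2^5 = 32 price paths (U = up ×1.49, D = down ×0.93); each path with k up-moves has probability p*^k·(1−p*)^(5−k).
DDDDD: M=47.4300, payoff=0.0000, prob=0.000014
UDDDD: M=75.9900, payoff=0.0000, prob=0.000118
DUDDD: M=70.6707, payoff=0.0000, prob=0.000118
UUDDD: M=113.2251, payoff=0.0000, prob=0.000981
DDUDD: M=65.7238, payoff=0.0000, prob=0.000118
UDUDD: M=105.2993, payoff=0.0000, prob=0.000981
DUUDD: M=105.2993, payoff=0.0000, prob=0.000981
UUUDD: M=168.7054, payoff=0.0000, prob=0.008171
DDDUD: M=61.1231, payoff=0.0000, prob=0.000118
UDDUD: M=97.9284, payoff=0.0000, prob=0.000981
DUDUD: M=97.9284, payoff=0.0000, prob=0.000981
UUDUD: M=156.8960, payoff=0.0000, prob=0.008171
DDUUD: M=97.9284, payoff=0.0000, prob=0.000981
UDUUD: M=156.8960, payoff=0.0000, prob=0.008171
DUUUD: M=156.8960, payoff=0.0000, prob=0.008171
UUUUD: M=251.3710, payoff=11.6310, prob=0.068091
DDDDU: M=56.8445, payoff=0.0000, prob=0.000118
UDDDU: M=91.0734, payoff=0.0000, prob=0.000981
DUDDU: M=91.0734, payoff=0.0000, prob=0.000981
UUDDU: M=145.9133, payoff=0.0000, prob=0.008171
DDUDU: M=91.0734, payoff=0.0000, prob=0.000981
UDUDU: M=145.9133, payoff=0.0000, prob=0.008171
DUUDU: M=145.9133, payoff=0.0000, prob=0.008171
UUUDU: M=233.7751, payoff=0.0000, prob=0.068091
DDDUU: M=91.0734, payoff=0.0000, prob=0.000981
UDDUU: M=145.9133, payoff=0.0000, prob=0.008171
DUDUU: M=145.9133, payoff=0.0000, prob=0.008171
UUDUU: M=233.7751, payoff=0.0000, prob=0.068091
DDUUU: M=145.9133, payoff=0.0000, prob=0.008171
UDUUU: M=233.7751, payoff=0.0000, prob=0.068091
DUUUU: M=233.7751, payoff=0.0000, prob=0.068091
UUUUU: M=374.5429, payoff=134.8029, prob=0.567427
Price = Σ prob·payoff / R^5 = 77.282733 / 5.979711 = 12.9242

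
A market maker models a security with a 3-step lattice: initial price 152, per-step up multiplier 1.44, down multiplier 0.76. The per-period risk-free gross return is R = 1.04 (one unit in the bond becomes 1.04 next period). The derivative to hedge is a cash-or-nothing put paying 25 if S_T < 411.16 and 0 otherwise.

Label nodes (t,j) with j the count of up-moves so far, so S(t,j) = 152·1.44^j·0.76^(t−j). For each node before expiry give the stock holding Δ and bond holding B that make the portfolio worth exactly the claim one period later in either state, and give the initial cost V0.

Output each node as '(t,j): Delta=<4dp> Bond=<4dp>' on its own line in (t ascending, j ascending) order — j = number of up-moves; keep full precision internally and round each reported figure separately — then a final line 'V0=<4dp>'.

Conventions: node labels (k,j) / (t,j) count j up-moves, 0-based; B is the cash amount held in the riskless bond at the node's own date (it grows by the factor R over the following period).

Risk-neutral probability p* = (R−d)/(u−d) = (1.04−0.76)/(1.44−0.76) = 0.4118.
Terminal payoffs: V(3,0)=25.0000, V(3,1)=25.0000, V(3,2)=25.0000, V(3,3)=0.0000
Node (2,0) S=87.7952: V=(p*·25.0000+(1−p*)·25.0000)/1.04=24.0385; Δ=(25.0000−25.0000)/(126.4251−66.7244)=0.0000; B=V−Δ·S=24.0385
Node (2,1) S=166.3488: V=(p*·25.0000+(1−p*)·25.0000)/1.04=24.0385; Δ=(25.0000−25.0000)/(239.5423−126.4251)=0.0000; B=V−Δ·S=24.0385
Node (2,2) S=315.1872: V=(p*·0.0000+(1−p*)·25.0000)/1.04=14.1403; Δ=(0.0000−25.0000)/(453.8696−239.5423)=-0.1166; B=V−Δ·S=50.9050
Node (1,0) S=115.5200: V=(p*·24.0385+(1−p*)·24.0385)/1.04=23.1139; Δ=(24.0385−24.0385)/(166.3488−87.7952)=0.0000; B=V−Δ·S=23.1139
Node (1,1) S=218.8800: V=(p*·14.1403+(1−p*)·24.0385)/1.04=19.1949; Δ=(14.1403−24.0385)/(315.1872−166.3488)=-0.0665; B=V−Δ·S=33.7511
Node (0,0) S=152.0000: V=(p*·19.1949+(1−p*)·23.1139)/1.04=20.6733; Δ=(19.1949−23.1139)/(218.8800−115.5200)=-0.0379; B=V−Δ·S=26.4365
As a check, the time-0 holding Δ(0,0)·S0 + B(0,0) comes to 20.6733 — exactly V0.

(0,0): Delta=-0.0379 Bond=26.4365
(1,0): Delta=0.0000 Bond=23.1139
(1,1): Delta=-0.0665 Bond=33.7511
(2,0): Delta=0.0000 Bond=24.0385
(2,1): Delta=0.0000 Bond=24.0385
(2,2): Delta=-0.1166 Bond=50.9050
V0=20.6733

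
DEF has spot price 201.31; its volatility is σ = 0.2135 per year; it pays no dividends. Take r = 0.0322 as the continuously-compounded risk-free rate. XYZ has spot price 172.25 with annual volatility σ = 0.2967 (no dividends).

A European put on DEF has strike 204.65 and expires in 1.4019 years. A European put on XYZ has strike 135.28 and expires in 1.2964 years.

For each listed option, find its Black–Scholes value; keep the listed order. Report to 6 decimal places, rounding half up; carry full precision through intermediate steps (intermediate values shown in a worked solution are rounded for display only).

[DEF put K=204.65]
σ√T = 0.2135·√1.4019 = 0.252788
d₁ = (ln(S/K) + (r+σ²/2)T) / (σ√T) = (ln(201.31/204.65) + (0.0322+0.2135²/2)·1.4019) / 0.252788 = (-0.016455 + 0.077092) / 0.252788 = 0.239872
d₂ = d₁ − σ√T = 0.239872 − 0.252788 = -0.012916
e^{−rT} = 0.955863
N(−d₁) = 0.405215,  N(−d₂) = 0.505152
price = K·e^{−rT}·N(−d₂) − S·N(−d₁) = 98.816533 − 81.573747 = 17.242787
[XYZ put K=135.28]
σ√T = 0.2967·√1.2964 = 0.337821
d₁ = (ln(S/K) + (r+σ²/2)T) / (σ√T) = (ln(172.25/135.28) + (0.0322+0.2967²/2)·1.2964) / 0.337821 = (0.241600 + 0.098806) / 0.337821 = 1.007651
d₂ = d₁ − σ√T = 1.007651 − 0.337821 = 0.669829
e^{−rT} = 0.959115
N(−d₁) = 0.156811,  N(−d₂) = 0.251483
price = K·e^{−rT}·N(−d₂) − S·N(−d₁) = 32.629729 − 27.010708 = 5.619020

price(DEF put K=204.65) = 17.242787
price(XYZ put K=135.28) = 5.619020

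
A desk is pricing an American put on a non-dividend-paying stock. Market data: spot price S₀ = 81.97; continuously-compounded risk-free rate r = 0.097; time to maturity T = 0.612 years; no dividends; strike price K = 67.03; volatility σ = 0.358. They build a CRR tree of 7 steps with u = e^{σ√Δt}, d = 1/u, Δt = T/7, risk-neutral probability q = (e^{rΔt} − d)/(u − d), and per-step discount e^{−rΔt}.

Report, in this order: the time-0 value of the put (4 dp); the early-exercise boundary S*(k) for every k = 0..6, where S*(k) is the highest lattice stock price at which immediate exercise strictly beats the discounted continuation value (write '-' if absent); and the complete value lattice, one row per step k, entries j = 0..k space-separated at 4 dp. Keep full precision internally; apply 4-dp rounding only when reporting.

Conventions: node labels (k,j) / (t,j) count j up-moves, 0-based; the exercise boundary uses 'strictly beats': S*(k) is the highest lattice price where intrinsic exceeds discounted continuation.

params: Δt=0.08743 u=1.11166 d=0.89956 q=0.51371 e^(-rΔt)=0.99156
t_7 payoffs: 27.9594 18.7470 7.3624 0.0000 0.0000 0.0000 0.0000 0.0000
t_6: node(6,0) S=43.4333 payoff=23.5967 vs cont=23.0307 → 23.5967 [stop]  node(6,1) S=53.6743 payoff=13.3557 vs cont=12.7896 → 13.3557 [stop]  node(6,2) S=66.3301 payoff=0.6999 vs cont=3.5500 → 3.5500 [wait]  node(6,3) S=81.9700 payoff=0.0000 vs cont=0.0000 → 0.0000 [wait]  node(6,4) S=101.2976 payoff=0.0000 vs cont=0.0000 → 0.0000 [wait]  node(6,5) S=125.1824 payoff=0.0000 vs cont=0.0000 → 0.0000 [wait]  node(6,6) S=154.6989 payoff=0.0000 vs cont=0.0000 → 0.0000 [wait]  ⇒ S*(6)=53.6743
t_5: node(5,0) S=48.2830 payoff=18.7470 vs cont=18.1809 → 18.7470 [stop]  node(5,1) S=59.6676 payoff=7.3624 vs cont=8.2481 → 8.2481 [wait]  node(5,2) S=73.7366 payoff=0.0000 vs cont=1.7117 → 1.7117 [wait]  node(5,3) S=91.1228 payoff=0.0000 vs cont=0.0000 → 0.0000 [wait]  node(5,4) S=112.6085 payoff=0.0000 vs cont=0.0000 → 0.0000 [wait]  node(5,5) S=139.1603 payoff=0.0000 vs cont=0.0000 → 0.0000 [wait]  ⇒ S*(5)=48.2830
t_4: node(4,0) S=53.6743 payoff=13.3557 vs cont=13.2408 → 13.3557 [stop]  node(4,1) S=66.3301 payoff=0.6999 vs cont=4.8490 → 4.8490 [wait]  node(4,2) S=81.9700 payoff=0.0000 vs cont=0.8254 → 0.8254 [wait]  node(4,3) S=101.2976 payoff=0.0000 vs cont=0.0000 → 0.0000 [wait]  node(4,4) S=125.1824 payoff=0.0000 vs cont=0.0000 → 0.0000 [wait]  ⇒ S*(4)=53.6743
t_3: node(3,0) S=59.6676 payoff=7.3624 vs cont=8.9098 → 8.9098 [wait]  node(3,1) S=73.7366 payoff=0.0000 vs cont=2.7585 → 2.7585 [wait]  node(3,2) S=91.1228 payoff=0.0000 vs cont=0.3980 → 0.3980 [wait]  node(3,3) S=112.6085 payoff=0.0000 vs cont=0.0000 → 0.0000 [wait]  ⇒ S*(3)=-
t_2: node(2,0) S=66.3301 payoff=0.6999 vs cont=5.7012 → 5.7012 [wait]  node(2,1) S=81.9700 payoff=0.0000 vs cont=1.5328 → 1.5328 [wait]  node(2,2) S=101.2976 payoff=0.0000 vs cont=0.1919 → 0.1919 [wait]  ⇒ S*(2)=-
t_1: node(1,0) S=73.7366 payoff=0.0000 vs cont=3.5298 → 3.5298 [wait]  node(1,1) S=91.1228 payoff=0.0000 vs cont=0.8368 → 0.8368 [wait]  ⇒ S*(1)=-
t_0: node(0,0) S=81.9700 payoff=0.0000 vs cont=2.1283 → 2.1283 [wait]  ⇒ S*(0)=-

price = 2.1283
boundary = - - - - 53.6743 48.2830 53.6743
tree:
2.1283
3.5298 0.8368
5.7012 1.5328 0.1919
8.9098 2.7585 0.3980 0.0000
13.3557 4.8490 0.8254 0.0000 0.0000
18.7470 8.2481 1.7117 0.0000 0.0000 0.0000
23.5967 13.3557 3.5500 0.0000 0.0000 0.0000 0.0000
27.9594 18.7470 7.3624 0.0000 0.0000 0.0000 0.0000 0.0000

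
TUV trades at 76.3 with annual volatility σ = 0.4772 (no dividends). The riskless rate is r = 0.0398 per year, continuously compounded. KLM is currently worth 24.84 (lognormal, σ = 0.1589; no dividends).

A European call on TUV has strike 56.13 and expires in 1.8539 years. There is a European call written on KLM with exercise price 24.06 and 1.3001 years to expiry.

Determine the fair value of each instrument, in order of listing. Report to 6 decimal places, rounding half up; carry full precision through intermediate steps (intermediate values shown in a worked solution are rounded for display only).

[TUV call K=56.13]
σ√T = 0.4772·√1.8539 = 0.649746
d₁ = (ln(S/K) + (r+σ²/2)T) / (σ√T) = (ln(76.3/56.13) + (0.0398+0.4772²/2)·1.8539) / 0.649746 = (0.307003 + 0.284870) / 0.649746 = 0.910929
d₂ = d₁ − σ√T = 0.910929 − 0.649746 = 0.261183
e^{−rT} = 0.928871
N(d₁) = 0.818834,  N(d₂) = 0.603024
price = S·N(d₁) − K·e^{−rT}·N(d₂) = 62.477010 − 31.440210 = 31.036800
[KLM call K=24.06]
σ√T = 0.1589·√1.3001 = 0.181181
d₁ = (ln(S/K) + (r+σ²/2)T) / (σ√T) = (ln(24.84/24.06) + (0.0398+0.1589²/2)·1.3001) / 0.181181 = (0.031905 + 0.068157) / 0.181181 = 0.552276
d₂ = d₁ − σ√T = 0.552276 − 0.181181 = 0.371095
e^{−rT} = 0.949572
N(d₁) = 0.709620,  N(d₂) = 0.644717
price = S·N(d₁) − K·e^{−rT}·N(d₂) = 17.626967 − 14.729646 = 2.897321

price(TUV call K=56.13) = 31.036800
price(KLM call K=24.06) = 2.897321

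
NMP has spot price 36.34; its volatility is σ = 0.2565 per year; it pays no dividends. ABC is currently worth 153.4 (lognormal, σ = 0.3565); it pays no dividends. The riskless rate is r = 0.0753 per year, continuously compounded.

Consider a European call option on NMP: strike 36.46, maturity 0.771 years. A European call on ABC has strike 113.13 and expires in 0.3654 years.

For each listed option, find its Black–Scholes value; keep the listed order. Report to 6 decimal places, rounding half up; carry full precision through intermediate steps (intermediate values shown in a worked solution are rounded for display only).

[NMP call K=36.46]
σ√T = 0.2565·√0.771 = 0.225224
d₁ = (ln(S/K) + (r+σ²/2)T) / (σ√T) = (ln(36.34/36.46) + (0.0753+0.2565²/2)·0.771) / 0.225224 = (-0.003297 + 0.083419) / 0.225224 = 0.355746
d₂ = d₁ − σ√T = 0.355746 − 0.225224 = 0.130522
e^{−rT} = 0.943597
N(d₁) = 0.638985,  N(d₂) = 0.551923
price = S·N(d₁) − K·e^{−rT}·N(d₂) = 23.220700 − 18.988115 = 4.232585
[ABC call K=113.13]
σ√T = 0.3565·√0.3654 = 0.215498
d₁ = (ln(S/K) + (r+σ²/2)T) / (σ√T) = (ln(153.4/113.13) + (0.0753+0.3565²/2)·0.3654) / 0.215498 = (0.304511 + 0.050734) / 0.215498 = 1.648485
d₂ = d₁ − σ√T = 1.648485 − 0.215498 = 1.432987
e^{−rT} = 0.972860
N(d₁) = 0.950373,  N(d₂) = 0.924069
price = S·N(d₁) − K·e^{−rT}·N(d₂) = 145.787279 − 101.702779 = 44.084500

price(NMP call K=36.46) = 4.232585
price(ABC call K=113.13) = 44.084500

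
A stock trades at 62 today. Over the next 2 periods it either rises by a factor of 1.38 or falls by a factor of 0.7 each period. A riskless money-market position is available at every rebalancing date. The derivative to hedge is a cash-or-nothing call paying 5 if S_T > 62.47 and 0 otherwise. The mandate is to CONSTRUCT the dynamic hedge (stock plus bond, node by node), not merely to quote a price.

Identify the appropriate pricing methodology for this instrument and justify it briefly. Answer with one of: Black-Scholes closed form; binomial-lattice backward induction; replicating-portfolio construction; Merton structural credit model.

framework: replicating-portfolio construction

Key observation: what is demanded is not a single number but the (Δ, B) position at each node of the 1.38/0.7 tree starting at 62; constructing those positions is the replicating-portfolio method.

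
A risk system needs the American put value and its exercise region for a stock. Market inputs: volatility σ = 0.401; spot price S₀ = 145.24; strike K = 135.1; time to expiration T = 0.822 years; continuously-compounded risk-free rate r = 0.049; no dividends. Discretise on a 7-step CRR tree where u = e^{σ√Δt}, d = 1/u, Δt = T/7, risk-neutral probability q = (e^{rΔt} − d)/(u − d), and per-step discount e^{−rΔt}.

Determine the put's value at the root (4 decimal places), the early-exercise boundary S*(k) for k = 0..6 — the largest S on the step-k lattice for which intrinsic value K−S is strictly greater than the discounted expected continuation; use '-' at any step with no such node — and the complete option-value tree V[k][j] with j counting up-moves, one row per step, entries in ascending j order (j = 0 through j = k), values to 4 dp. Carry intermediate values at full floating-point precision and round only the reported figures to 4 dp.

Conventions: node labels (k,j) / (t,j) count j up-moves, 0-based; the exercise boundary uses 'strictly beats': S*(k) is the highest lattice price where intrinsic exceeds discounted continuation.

price = 13.8367
boundary = - - - - 83.8250 96.1727 110.3392
tree:
13.8367
20.2390 7.2468
28.7075 11.5451 2.7983
39.2361 17.9409 4.9349 0.5775
51.2750 27.0010 8.5958 1.1313 0.0000
62.0374 38.9273 14.7395 2.2165 0.0000 0.0000
71.4179 51.2750 24.7608 4.3424 0.0000 0.0000 0.0000
79.5941 62.0374 38.9273 8.5075 0.0000 0.0000 0.0000 0.0000

Δt=0.11743, u=1.14730, d=0.87161, q=0.48663, disc=e^(-rΔt)=0.99426
k=7 terminal: V=max(K-S,0) → 79.5941 62.0374 38.9273 8.5075 0.0000 0.0000 0.0000 0.0000
k=6: j=0 S=63.6821 intr=71.4179 cont=70.6428 V=71.4179[EX]; j=1 S=83.8250 intr=51.2750 cont=50.4999 V=51.2750[EX]; j=2 S=110.3392 intr=24.7608 cont=23.9857 V=24.7608[EX]; j=3 S=145.2400 intr=0.0000 cont=4.3424 V=4.3424[hold]; j=4 S=191.1801 intr=0.0000 cont=0.0000 V=0.0000[hold]; j=5 S=251.6512 intr=0.0000 cont=0.0000 V=0.0000[hold]; j=6 S=331.2496 intr=0.0000 cont=0.0000 V=0.0000[hold]  S*(6)=110.3392
k=5: j=0 S=73.0626 intr=62.0374 cont=61.2622 V=62.0374[EX]; j=1 S=96.1727 intr=38.9273 cont=38.1522 V=38.9273[EX]; j=2 S=126.5925 intr=8.5075 cont=14.7395 V=14.7395[hold]; j=3 S=166.6343 intr=0.0000 cont=2.2165 V=2.2165[hold]; j=4 S=219.3415 intr=0.0000 cont=0.0000 V=0.0000[hold]; j=5 S=288.7202 intr=0.0000 cont=0.0000 V=0.0000[hold]  S*(5)=96.1727
k=4: j=0 S=83.8250 intr=51.2750 cont=50.4999 V=51.2750[EX]; j=1 S=110.3392 intr=24.7608 cont=27.0010 V=27.0010[hold]; j=2 S=145.2400 intr=0.0000 cont=8.5958 V=8.5958[hold]; j=3 S=191.1801 intr=0.0000 cont=1.1313 V=1.1313[hold]; j=4 S=251.6512 intr=0.0000 cont=0.0000 V=0.0000[hold]  S*(4)=83.8250
k=3: j=0 S=96.1727 intr=38.9273 cont=39.2361 V=39.2361[hold]; j=1 S=126.5925 intr=8.5075 cont=17.9409 V=17.9409[hold]; j=2 S=166.6343 intr=0.0000 cont=4.9349 V=4.9349[hold]; j=3 S=219.3415 intr=0.0000 cont=0.5775 V=0.5775[hold]  S*(3)=-
k=2: j=0 S=110.3392 intr=24.7608 cont=28.7075 V=28.7075[hold]; j=1 S=145.2400 intr=0.0000 cont=11.5451 V=11.5451[hold]; j=2 S=191.1801 intr=0.0000 cont=2.7983 V=2.7983[hold]  S*(2)=-
k=1: j=0 S=126.5925 intr=8.5075 cont=20.2390 V=20.2390[hold]; j=1 S=166.6343 intr=0.0000 cont=7.2468 V=7.2468[hold]  S*(1)=-
k=0: j=0 S=145.2400 intr=0.0000 cont=13.8367 V=13.8367[hold]  S*(0)=-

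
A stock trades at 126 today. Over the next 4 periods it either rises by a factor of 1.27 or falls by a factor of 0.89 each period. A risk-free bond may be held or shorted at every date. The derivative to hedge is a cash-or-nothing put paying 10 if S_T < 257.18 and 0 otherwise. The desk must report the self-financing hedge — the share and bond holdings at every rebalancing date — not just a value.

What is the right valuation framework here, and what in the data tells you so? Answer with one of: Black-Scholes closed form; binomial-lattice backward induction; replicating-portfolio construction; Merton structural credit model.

framework: replicating-portfolio construction

Key observation: the mandate to exhibit the hedge at every date and state singles out the replicating-portfolio construction on the 4-period tree with factors 1.27 and 0.89 from 126.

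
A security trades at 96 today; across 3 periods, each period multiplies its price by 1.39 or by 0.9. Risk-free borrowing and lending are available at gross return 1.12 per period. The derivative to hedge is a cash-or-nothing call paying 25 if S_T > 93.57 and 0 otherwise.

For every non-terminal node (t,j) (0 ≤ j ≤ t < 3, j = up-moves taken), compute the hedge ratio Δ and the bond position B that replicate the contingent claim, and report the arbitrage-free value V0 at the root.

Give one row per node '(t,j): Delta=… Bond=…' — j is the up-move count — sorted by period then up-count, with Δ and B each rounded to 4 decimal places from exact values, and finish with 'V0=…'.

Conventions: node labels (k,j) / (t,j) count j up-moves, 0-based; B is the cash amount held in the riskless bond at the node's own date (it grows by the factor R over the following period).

Arbitrage-free pricing uses the up-move probability p* = (R−d)/(u−d) = 0.4490, discounting each step at R = 1.12.
Expiry values: V(3,0)=0.0000, V(3,1)=25.0000, V(3,2)=25.0000, V(3,3)=25.0000
Node (2,0) S=77.7600: V=(p*·25.0000+(1−p*)·0.0000)/1.12=10.0219; Δ=(25.0000−0.0000)/(108.0864−69.9840)=0.6561; B=V−Δ·S=-40.9985
Node (2,1) S=120.0960: V=(p*·25.0000+(1−p*)·25.0000)/1.12=22.3214; Δ=(25.0000−25.0000)/(166.9334−108.0864)=0.0000; B=V−Δ·S=22.3214
Node (2,2) S=185.4816: V=(p*·25.0000+(1−p*)·25.0000)/1.12=22.3214; Δ=(25.0000−25.0000)/(257.8194−166.9334)=0.0000; B=V−Δ·S=22.3214
Node (1,0) S=86.4000: V=(p*·22.3214+(1−p*)·10.0219)/1.12=13.8787; Δ=(22.3214−10.0219)/(120.0960−77.7600)=0.2905; B=V−Δ·S=-11.2225
Node (1,1) S=133.4400: V=(p*·22.3214+(1−p*)·22.3214)/1.12=19.9298; Δ=(22.3214−22.3214)/(185.4816−120.0960)=0.0000; B=V−Δ·S=19.9298
Node (0,0) S=96.0000: V=(p*·19.9298+(1−p*)·13.8787)/1.12=14.8174; Δ=(19.9298−13.8787)/(133.4400−86.4000)=0.1286; B=V−Δ·S=2.4681
Check: Δ(0,0)·S0 + B(0,0) = 14.8174 = V0.

(0,0): Delta=0.1286 Bond=2.4681
(1,0): Delta=0.2905 Bond=-11.2225
(1,1): Delta=0.0000 Bond=19.9298
(2,0): Delta=0.6561 Bond=-40.9985
(2,1): Delta=0.0000 Bond=22.3214
(2,2): Delta=0.0000 Bond=22.3214
V0=14.8174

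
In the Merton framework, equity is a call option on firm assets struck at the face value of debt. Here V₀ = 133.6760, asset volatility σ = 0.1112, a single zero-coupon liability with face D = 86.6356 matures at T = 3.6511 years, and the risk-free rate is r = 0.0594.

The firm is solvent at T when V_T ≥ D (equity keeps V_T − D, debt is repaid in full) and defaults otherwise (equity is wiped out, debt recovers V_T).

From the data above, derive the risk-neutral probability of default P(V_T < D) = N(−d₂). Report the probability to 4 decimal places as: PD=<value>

PD=0.0016

Work the structural quantities from V₀ = 133.6760 against face 86.6356:
d₁ = [ln(V₀/D) + (r + σ²/2)T] / (σ√T)
   = [ln(133.6760/86.6356) + (0.0594 + 0.5·0.1112²)·3.6511] / (0.1112·√3.6511)
   = [0.433708 + 0.239449] / 0.212479 = 3.168107
d₂ = d₁ − σ√T = 3.168107 − 0.212479 = 2.955628
risk-neutral PD = N(−d₂) = N(-2.955628) = 0.001560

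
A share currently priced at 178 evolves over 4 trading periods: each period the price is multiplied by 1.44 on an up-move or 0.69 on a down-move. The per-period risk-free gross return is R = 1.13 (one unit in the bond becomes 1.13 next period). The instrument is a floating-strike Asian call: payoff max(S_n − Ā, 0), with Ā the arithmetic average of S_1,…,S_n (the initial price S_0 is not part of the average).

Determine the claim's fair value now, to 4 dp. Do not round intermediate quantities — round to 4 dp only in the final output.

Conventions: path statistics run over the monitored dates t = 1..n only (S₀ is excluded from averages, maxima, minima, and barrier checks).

price = 38.5022

Set p* = 0.5867 (from d < R < u); the path-dependent value is the discounted p*-expectation over all price paths.
Enumerate all 2^4 = 16 price paths (U = up ×1.44, D = down ×0.69); each path with k up-moves has probability p*^k·(1−p*)^(4−k).
DDDD: Ā=76.5970, payoff=0.0000, prob=0.029188
UDDD: Ā=159.8545, payoff=0.0000, prob=0.041428
DUDD: Ā=126.4795, payoff=0.0000, prob=0.041428
UUDD: Ā=263.9573, payoff=0.0000, prob=0.058801
DDUD: Ā=103.4508, payoff=0.0000, prob=0.041428
UDUD: Ā=215.8973, payoff=0.0000, prob=0.058801
DUUD: Ā=182.5223, payoff=0.0000, prob=0.058801
UUUD: Ā=380.9161, payoff=0.0000, prob=0.083459
DDDU: Ā=87.5610, payoff=0.0000, prob=0.041428
UDDU: Ā=182.7359, payoff=0.0000, prob=0.058801
DUDU: Ā=149.3609, payoff=26.3680, prob=0.058801
UUDU: Ā=311.7097, payoff=55.0288, prob=0.083459
DDUU: Ā=126.3322, payoff=49.3967, prob=0.058801
UDUU: Ā=263.6497, payoff=103.0888, prob=0.083459
DUUU: Ā=230.2747, payoff=136.4638, prob=0.083459
UUUU: Ā=480.5733, payoff=284.7941, prob=0.118458
Price = Σ prob·payoff / R^4 = 62.776825 / 1.630474 = 38.5022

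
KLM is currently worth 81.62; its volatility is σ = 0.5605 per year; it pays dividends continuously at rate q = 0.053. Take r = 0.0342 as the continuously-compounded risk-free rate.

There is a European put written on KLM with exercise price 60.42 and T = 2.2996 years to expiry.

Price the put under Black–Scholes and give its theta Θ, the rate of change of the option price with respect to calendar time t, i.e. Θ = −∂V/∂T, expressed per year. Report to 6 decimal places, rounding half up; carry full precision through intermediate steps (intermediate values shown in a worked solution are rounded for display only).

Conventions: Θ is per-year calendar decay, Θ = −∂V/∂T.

price = 13.778454
Θ = -3.932880

σ√T = 0.5605·√2.2996 = 0.849966
d₁ = (ln(S/K) + (r−q+σ²/2)T) / (σ√T) = (ln(81.62/60.42) + (0.0342−0.053+0.5605²/2)·2.2996) / 0.849966 = (0.300754 + 0.317989) / 0.849966 = 0.727962
d₂ = d₁ − σ√T = 0.727962 − 0.849966 = -0.122005
e^{−rT} = 0.924367
e^{−qT} = 0.885256
N(−d₁) = 0.233318,  N(−d₂) = 0.548552
Put price V = K·e^{−rT}·N(−d₂) − S·e^{−qT}·N(−d₁) = 30.636779 − 16.858325 = 13.778454
φ(d₁) = (1/√(2π))·e^{−d₁²/2} = 0.306082
Θ = −S·e^{−qT}·φ(d₁)·σ/(2√T) − q·S·e^{−qT}·N(−d₁) + r·K·e^{−rT}·N(−d₂) = −4.087167 − 0.893491 + 1.047778 = -3.932880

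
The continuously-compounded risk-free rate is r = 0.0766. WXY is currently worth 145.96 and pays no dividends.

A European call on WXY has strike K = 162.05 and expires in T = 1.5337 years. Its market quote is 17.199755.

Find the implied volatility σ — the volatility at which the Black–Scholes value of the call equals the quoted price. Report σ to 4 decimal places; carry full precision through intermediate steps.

sigma = 0.2275

At σ = 0.2275 the Black–Scholes value reproduces the quote:
σ√T = 0.2275·√1.5337 = 0.281742
d₁ = (ln(S/K) + (r+σ²/2)T) / (σ√T) = (ln(145.96/162.05) + (0.0766+0.2275²/2)·1.5337) / 0.281742 = (-0.104572 + 0.157171) / 0.281742 = 0.186690
d₂ = d₁ − σ√T = 0.186690 − 0.281742 = -0.095052
e^{−rT} = 0.889157
N(d₁) = 0.574048,  N(d₂) = 0.462137
V = S·N(d₁) − K·e^{−rT}·N(d₂) = 83.788061 − 66.588307 = 17.199755 (the observed quote) — the price is monotone increasing in volatility, hence this σ is the only solution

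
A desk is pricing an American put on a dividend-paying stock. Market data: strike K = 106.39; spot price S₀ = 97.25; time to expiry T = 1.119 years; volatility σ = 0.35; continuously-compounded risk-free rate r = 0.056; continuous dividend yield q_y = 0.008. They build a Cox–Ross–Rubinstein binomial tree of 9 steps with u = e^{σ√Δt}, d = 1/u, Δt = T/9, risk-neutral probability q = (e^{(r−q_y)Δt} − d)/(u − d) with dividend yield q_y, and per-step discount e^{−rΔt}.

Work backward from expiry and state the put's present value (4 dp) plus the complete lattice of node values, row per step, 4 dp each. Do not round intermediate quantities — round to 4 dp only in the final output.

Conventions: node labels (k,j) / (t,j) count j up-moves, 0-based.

params: Δt=0.12433 u=1.13135 d=0.88390 q=0.49338 e^(-rΔt)=0.99306
t_9 payoffs: 74.3634 65.3974 53.9212 39.2322 20.4309 0.0000 0.0000 0.0000 0.0000 0.0000
k=8: node(8,0) S=36.2333 payoff=70.1567 vs cont=69.4545 → 70.1567 [stop]  node(8,1) S=46.3771 payoff=60.0129 vs cont=59.3208 → 60.0129 [stop]  node(8,2) S=59.3607 payoff=47.0293 vs cont=46.3502 → 47.0293 [stop]  node(8,3) S=75.9791 payoff=30.4109 vs cont=29.7482 → 30.4109 [stop]  node(8,4) S=97.2500 payoff=9.1400 vs cont=10.2790 → 10.2790 [wait]  node(8,5) S=124.4758 payoff=0.0000 vs cont=0.0000 → 0.0000 [wait]  node(8,6) S=159.3237 payoff=0.0000 vs cont=0.0000 → 0.0000 [wait]  node(8,7) S=203.9275 payoff=0.0000 vs cont=0.0000 → 0.0000 [wait]  node(8,8) S=261.0184 payoff=0.0000 vs cont=0.0000 → 0.0000 [wait]
k=7: node(7,0) S=40.9926 payoff=65.3974 vs cont=64.6999 → 65.3974 [stop]  node(7,1) S=52.4688 payoff=53.9212 vs cont=53.2352 → 53.9212 [stop]  node(7,2) S=67.1578 payoff=39.2322 vs cont=38.5608 → 39.2322 [stop]  node(7,3) S=85.9591 payoff=20.4309 vs cont=20.3362 → 20.4309 [stop]  node(7,4) S=110.0240 payoff=0.0000 vs cont=5.1714 → 5.1714 [wait]  node(7,5) S=140.8260 payoff=0.0000 vs cont=0.0000 → 0.0000 [wait]  node(7,6) S=180.2512 payoff=0.0000 vs cont=0.0000 → 0.0000 [wait]  node(7,7) S=230.7138 payoff=0.0000 vs cont=0.0000 → 0.0000 [wait]
k=6: node(6,0) S=46.3771 payoff=60.0129 vs cont=59.3208 → 60.0129 [stop]  node(6,1) S=59.3607 payoff=47.0293 vs cont=46.3502 → 47.0293 [stop]  node(6,2) S=75.9791 payoff=30.4109 vs cont=29.7482 → 30.4109 [stop]  node(6,3) S=97.2500 payoff=9.1400 vs cont=12.8127 → 12.8127 [wait]  node(6,4) S=124.4758 payoff=0.0000 vs cont=2.6018 → 2.6018 [wait]  node(6,5) S=159.3237 payoff=0.0000 vs cont=0.0000 → 0.0000 [wait]  node(6,6) S=203.9275 payoff=0.0000 vs cont=0.0000 → 0.0000 [wait]
k=5: node(5,0) S=52.4688 payoff=53.9212 vs cont=53.2352 → 53.9212 [stop]  node(5,1) S=67.1578 payoff=39.2322 vs cont=38.5608 → 39.2322 [stop]  node(5,2) S=85.9591 payoff=20.4309 vs cont=21.5776 → 21.5776 [wait]  node(5,3) S=110.0240 payoff=0.0000 vs cont=7.7210 → 7.7210 [wait]  node(5,4) S=140.8260 payoff=0.0000 vs cont=1.3090 → 1.3090 [wait]  node(5,5) S=180.2512 payoff=0.0000 vs cont=0.0000 → 0.0000 [wait]
k=4: node(4,0) S=59.3607 payoff=47.0293 vs cont=46.3502 → 47.0293 [stop]  node(4,1) S=75.9791 payoff=30.4109 vs cont=30.3101 → 30.4109 [stop]  node(4,2) S=97.2500 payoff=9.1400 vs cont=14.6388 → 14.6388 [wait]  node(4,3) S=124.4758 payoff=0.0000 vs cont=4.5258 → 4.5258 [wait]  node(4,4) S=159.3237 payoff=0.0000 vs cont=0.6586 → 0.6586 [wait]
k=3: node(3,0) S=67.1578 payoff=39.2322 vs cont=38.5608 → 39.2322 [stop]  node(3,1) S=85.9591 payoff=20.4309 vs cont=22.4723 → 22.4723 [wait]  node(3,2) S=110.0240 payoff=0.0000 vs cont=9.5824 → 9.5824 [wait]  node(3,3) S=140.8260 payoff=0.0000 vs cont=2.5997 → 2.5997 [wait]
k=2: node(2,0) S=75.9791 payoff=30.4109 vs cont=30.7484 → 30.7484 [wait]  node(2,1) S=97.2500 payoff=9.1400 vs cont=16.0009 → 16.0009 [wait]  node(2,2) S=124.4758 payoff=0.0000 vs cont=6.0947 → 6.0947 [wait]
k=1: node(1,0) S=85.9591 payoff=20.4309 vs cont=23.3095 → 23.3095 [wait]  node(1,1) S=110.0240 payoff=0.0000 vs cont=11.0363 → 11.0363 [wait]
k=0: node(0,0) S=97.2500 payoff=9.1400 vs cont=17.1345 → 17.1345 [wait]

price = 17.1345
tree:
17.1345
23.3095 11.0363
30.7484 16.0009 6.0947
39.2322 22.4723 9.5824 2.5997
47.0293 30.4109 14.6388 4.5258 0.6586
53.9212 39.2322 21.5776 7.7210 1.3090 0.0000
60.0129 47.0293 30.4109 12.8127 2.6018 0.0000 0.0000
65.3974 53.9212 39.2322 20.4309 5.1714 0.0000 0.0000 0.0000
70.1567 60.0129 47.0293 30.4109 10.2790 0.0000 0.0000 0.0000 0.0000
74.3634 65.3974 53.9212 39.2322 20.4309 0.0000 0.0000 0.0000 0.0000 0.0000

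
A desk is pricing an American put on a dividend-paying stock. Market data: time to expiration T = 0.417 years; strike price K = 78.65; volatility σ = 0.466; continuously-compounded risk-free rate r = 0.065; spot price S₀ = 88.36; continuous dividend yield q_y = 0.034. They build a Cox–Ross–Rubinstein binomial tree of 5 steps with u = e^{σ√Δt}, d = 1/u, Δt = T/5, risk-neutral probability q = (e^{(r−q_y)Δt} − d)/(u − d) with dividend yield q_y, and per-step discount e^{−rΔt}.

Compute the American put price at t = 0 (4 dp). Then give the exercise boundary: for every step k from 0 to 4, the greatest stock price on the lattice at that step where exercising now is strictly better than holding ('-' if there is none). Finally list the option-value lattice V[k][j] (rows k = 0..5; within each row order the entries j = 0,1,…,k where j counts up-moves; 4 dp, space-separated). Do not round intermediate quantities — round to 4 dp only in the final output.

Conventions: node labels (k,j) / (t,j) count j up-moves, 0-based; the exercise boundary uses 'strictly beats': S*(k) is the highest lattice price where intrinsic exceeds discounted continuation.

price = 5.2898
boundary = - - - 59.0090 67.5094
tree:
5.2898
8.4586 1.8617
13.1505 3.3901 0.2004
19.6410 6.1555 0.3845 0.0000
27.0710 11.1406 0.7379 0.0000 0.0000
33.5656 19.6410 1.4158 0.0000 0.0000 0.0000

params: Δt=0.08340 u=1.14405 d=0.87409 q=0.47600 e^(-rΔt)=0.99459
t_5 payoffs: 33.5656 19.6410 1.4158 0.0000 0.0000 0.0000
t_4: node(4,0) S=51.5790 payoff=27.0710 vs cont=26.7919 → 27.0710 [stop]  node(4,1) S=67.5094 payoff=11.1406 vs cont=10.9066 → 11.1406 [stop]  node(4,2) S=88.3600 payoff=0.0000 vs cont=0.7379 → 0.7379 [wait]  node(4,3) S=115.6504 payoff=0.0000 vs cont=0.0000 → 0.0000 [wait]  node(4,4) S=151.3697 payoff=0.0000 vs cont=0.0000 → 0.0000 [wait]  ⇒ S*(4)=67.5094
t_3: node(3,0) S=59.0090 payoff=19.6410 vs cont=19.3829 → 19.6410 [stop]  node(3,1) S=77.2342 payoff=1.4158 vs cont=6.1555 → 6.1555 [wait]  node(3,2) S=101.0884 payoff=0.0000 vs cont=0.3845 → 0.3845 [wait]  node(3,3) S=132.3101 payoff=0.0000 vs cont=0.0000 → 0.0000 [wait]  ⇒ S*(3)=59.0090
t_2: node(2,0) S=67.5094 payoff=11.1406 vs cont=13.1505 → 13.1505 [wait]  node(2,1) S=88.3600 payoff=0.0000 vs cont=3.3901 → 3.3901 [wait]  node(2,2) S=115.6504 payoff=0.0000 vs cont=0.2004 → 0.2004 [wait]  ⇒ S*(2)=-
t_1: node(1,0) S=77.2342 payoff=1.4158 vs cont=8.4586 → 8.4586 [wait]  node(1,1) S=101.0884 payoff=0.0000 vs cont=1.8617 → 1.8617 [wait]  ⇒ S*(1)=-
t_0: node(0,0) S=88.3600 payoff=0.0000 vs cont=5.2898 → 5.2898 [wait]  ⇒ S*(0)=-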